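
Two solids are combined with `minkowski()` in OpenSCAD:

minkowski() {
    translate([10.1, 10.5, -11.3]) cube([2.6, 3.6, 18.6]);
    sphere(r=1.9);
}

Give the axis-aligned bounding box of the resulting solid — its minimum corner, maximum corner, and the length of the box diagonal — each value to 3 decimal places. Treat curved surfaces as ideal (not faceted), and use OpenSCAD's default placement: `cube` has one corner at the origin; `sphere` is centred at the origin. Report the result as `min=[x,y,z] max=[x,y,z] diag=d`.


A = translate([10.1, 10.5, -11.3]) cube([2.6, 3.6, 18.6]) → bbox [10.1,10.5,-11.3] .. [12.7,14.1,7.3]
B = sphere(r=1.9) → bbox [-1.9,-1.9,-1.9] .. [1.9,1.9,1.9]
lo = A.lo+B.lo = [10.1-1.9, 10.5-1.9, -11.3-1.9] = [8.200,8.600,-13.200]
hi = A.hi+B.hi = [12.7+1.9, 14.1+1.9, 7.3+1.9] = [14.600,16.000,9.200]
diag = √(6.4²+7.4²+22.4²) = √597.48 = 24.443

min=[8.200,8.600,-13.200] max=[14.600,16.000,9.200] diag=24.443


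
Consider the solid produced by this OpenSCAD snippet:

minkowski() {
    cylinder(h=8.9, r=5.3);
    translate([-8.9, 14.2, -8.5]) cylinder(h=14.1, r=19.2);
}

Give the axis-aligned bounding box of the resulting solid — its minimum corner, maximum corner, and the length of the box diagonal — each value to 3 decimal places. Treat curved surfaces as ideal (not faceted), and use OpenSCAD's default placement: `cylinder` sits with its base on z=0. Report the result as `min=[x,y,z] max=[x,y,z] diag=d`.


A = translate([-8.9, 14.2, -8.5]) cylinder(h=14.1, r=19.2) → bbox [-28.1,-5,-8.5] .. [10.3,33.4,5.6]
B = cylinder(h=8.9, r=5.3) → bbox [-5.3,-5.3,0] .. [5.3,5.3,8.9]
lo = A.lo+B.lo = [-28.1-5.3, -5-5.3, -8.5+0] = [-33.400,-10.300,-8.500]
hi = A.hi+B.hi = [10.3+5.3, 33.4+5.3, 5.6+8.9] = [15.600,38.700,14.500]
diag = √(49²+49²+23²) = √5331 = 73.014

min=[-33.400,-10.300,-8.500] max=[15.600,38.700,14.500] diag=73.014


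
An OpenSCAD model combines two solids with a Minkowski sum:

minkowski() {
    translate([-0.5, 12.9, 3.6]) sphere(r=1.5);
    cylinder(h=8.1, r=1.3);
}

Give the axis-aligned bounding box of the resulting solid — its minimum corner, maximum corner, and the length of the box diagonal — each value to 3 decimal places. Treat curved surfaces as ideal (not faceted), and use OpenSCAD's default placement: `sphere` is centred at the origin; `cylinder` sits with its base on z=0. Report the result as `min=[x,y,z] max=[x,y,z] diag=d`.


min=[-3.300,10.100,2.100] max=[2.300,15.700,13.200] diag=13.636

A = translate([-0.5, 12.9, 3.6]) sphere(r=1.5) → bbox [-2,11.4,2.1] .. [1,14.4,5.1]
B = cylinder(h=8.1, r=1.3) → bbox [-1.3,-1.3,0] .. [1.3,1.3,8.1]
lo = A.lo+B.lo = [-2-1.3, 11.4-1.3, 2.1+0] = [-3.300,10.100,2.100]
hi = A.hi+B.hi = [1+1.3, 14.4+1.3, 5.1+8.1] = [2.300,15.700,13.200]
diag = √(5.6²+5.6²+11.1²) = √185.93 = 13.636


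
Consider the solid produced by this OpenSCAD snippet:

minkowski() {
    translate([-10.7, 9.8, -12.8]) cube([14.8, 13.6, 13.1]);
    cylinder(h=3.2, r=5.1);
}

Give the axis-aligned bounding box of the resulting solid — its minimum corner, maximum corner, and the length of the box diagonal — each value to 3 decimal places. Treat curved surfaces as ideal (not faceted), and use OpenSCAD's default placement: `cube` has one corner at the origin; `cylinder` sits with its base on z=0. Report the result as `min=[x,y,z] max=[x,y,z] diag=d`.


A = translate([-10.7, 9.8, -12.8]) cube([14.8, 13.6, 13.1]) → bbox [-10.7,9.8,-12.8] .. [4.1,23.4,0.3]
B = cylinder(h=3.2, r=5.1) → bbox [-5.1,-5.1,0] .. [5.1,5.1,3.2]
lo = A.lo+B.lo = [-10.7-5.1, 9.8-5.1, -12.8+0] = [-15.800,4.700,-12.800]
hi = A.hi+B.hi = [4.1+5.1, 23.4+5.1, 0.3+3.2] = [9.200,28.500,3.500]
diag = √(25²+23.8²+16.3²) = √1457.13 = 38.172

min=[-15.800,4.700,-12.800] max=[9.200,28.500,3.500] diag=38.172


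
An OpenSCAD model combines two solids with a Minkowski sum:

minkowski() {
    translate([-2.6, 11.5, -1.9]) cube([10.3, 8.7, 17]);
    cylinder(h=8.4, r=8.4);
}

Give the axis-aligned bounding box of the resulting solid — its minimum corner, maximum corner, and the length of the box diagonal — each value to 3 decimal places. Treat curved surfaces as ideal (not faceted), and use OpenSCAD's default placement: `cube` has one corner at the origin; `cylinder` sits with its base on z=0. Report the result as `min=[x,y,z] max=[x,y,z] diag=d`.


A = translate([-2.6, 11.5, -1.9]) cube([10.3, 8.7, 17]) → bbox [-2.6,11.5,-1.9] .. [7.7,20.2,15.1]
B = cylinder(h=8.4, r=8.4) → bbox [-8.4,-8.4,0] .. [8.4,8.4,8.4]
lo = A.lo+B.lo = [-2.6-8.4, 11.5-8.4, -1.9+0] = [-11.000,3.100,-1.900]
hi = A.hi+B.hi = [7.7+8.4, 20.2+8.4, 15.1+8.4] = [16.100,28.600,23.500]
diag = √(27.1²+25.5²+25.4²) = √2029.82 = 45.054

min=[-11.000,3.100,-1.900] max=[16.100,28.600,23.500] diag=45.054


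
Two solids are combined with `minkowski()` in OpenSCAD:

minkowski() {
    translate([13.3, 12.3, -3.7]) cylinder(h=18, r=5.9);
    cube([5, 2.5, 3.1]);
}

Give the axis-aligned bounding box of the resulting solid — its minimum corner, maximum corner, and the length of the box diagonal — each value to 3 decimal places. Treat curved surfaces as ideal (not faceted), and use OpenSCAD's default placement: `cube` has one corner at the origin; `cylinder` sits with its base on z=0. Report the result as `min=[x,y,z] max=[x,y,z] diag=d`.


A = translate([13.3, 12.3, -3.7]) cylinder(h=18, r=5.9) → bbox [7.4,6.4,-3.7] .. [19.2,18.2,14.3]
B = cube([5, 2.5, 3.1]) → bbox [0,0,0] .. [5,2.5,3.1]
lo = A.lo+B.lo = [7.4+0, 6.4+0, -3.7+0] = [7.400,6.400,-3.700]
hi = A.hi+B.hi = [19.2+5, 18.2+2.5, 14.3+3.1] = [24.200,20.700,17.400]
diag = √(16.8²+14.3²+21.1²) = √931.94 = 30.528

min=[7.400,6.400,-3.700] max=[24.200,20.700,17.400] diag=30.528


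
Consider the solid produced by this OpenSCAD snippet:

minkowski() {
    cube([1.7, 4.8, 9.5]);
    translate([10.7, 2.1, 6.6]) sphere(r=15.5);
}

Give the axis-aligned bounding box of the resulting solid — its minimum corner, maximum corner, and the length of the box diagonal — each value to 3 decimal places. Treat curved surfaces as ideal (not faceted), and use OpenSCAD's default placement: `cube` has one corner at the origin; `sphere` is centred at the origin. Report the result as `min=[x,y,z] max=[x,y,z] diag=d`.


A = translate([10.7, 2.1, 6.6]) sphere(r=15.5) → bbox [-4.8,-13.4,-8.9] .. [26.2,17.6,22.1]
B = cube([1.7, 4.8, 9.5]) → bbox [0,0,0] .. [1.7,4.8,9.5]
lo = A.lo+B.lo = [-4.8+0, -13.4+0, -8.9+0] = [-4.800,-13.400,-8.900]
hi = A.hi+B.hi = [26.2+1.7, 17.6+4.8, 22.1+9.5] = [27.900,22.400,31.600]
diag = √(32.7²+35.8²+40.5²) = √3991.18 = 63.176

min=[-4.800,-13.400,-8.900] max=[27.900,22.400,31.600] diag=63.176


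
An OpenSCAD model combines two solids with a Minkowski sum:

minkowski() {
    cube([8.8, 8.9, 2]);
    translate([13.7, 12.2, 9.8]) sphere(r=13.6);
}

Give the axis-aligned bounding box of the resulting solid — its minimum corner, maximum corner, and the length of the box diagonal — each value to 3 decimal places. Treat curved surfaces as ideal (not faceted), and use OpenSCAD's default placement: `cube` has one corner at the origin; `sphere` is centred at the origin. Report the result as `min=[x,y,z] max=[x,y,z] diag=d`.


A = translate([13.7, 12.2, 9.8]) sphere(r=13.6) → bbox [0.1,-1.4,-3.8] .. [27.3,25.8,23.4]
B = cube([8.8, 8.9, 2]) → bbox [0,0,0] .. [8.8,8.9,2]
lo = A.lo+B.lo = [0.1+0, -1.4+0, -3.8+0] = [0.100,-1.400,-3.800]
hi = A.hi+B.hi = [27.3+8.8, 25.8+8.9, 23.4+2] = [36.100,34.700,25.400]
diag = √(36²+36.1²+29.2²) = √3451.85 = 58.752

min=[0.100,-1.400,-3.800] max=[36.100,34.700,25.400] diag=58.752


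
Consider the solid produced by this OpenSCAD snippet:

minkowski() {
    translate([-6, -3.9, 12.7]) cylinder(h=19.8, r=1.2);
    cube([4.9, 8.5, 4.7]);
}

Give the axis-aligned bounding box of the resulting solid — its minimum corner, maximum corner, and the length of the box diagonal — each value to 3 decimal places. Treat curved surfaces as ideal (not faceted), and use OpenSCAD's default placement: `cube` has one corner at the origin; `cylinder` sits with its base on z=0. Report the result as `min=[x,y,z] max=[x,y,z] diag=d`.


min=[-7.200,-5.100,12.700] max=[0.100,5.800,37.200] diag=27.791

A = translate([-6, -3.9, 12.7]) cylinder(h=19.8, r=1.2) → bbox [-7.2,-5.1,12.7] .. [-4.8,-2.7,32.5]
B = cube([4.9, 8.5, 4.7]) → bbox [0,0,0] .. [4.9,8.5,4.7]
lo = A.lo+B.lo = [-7.2+0, -5.1+0, 12.7+0] = [-7.200,-5.100,12.700]
hi = A.hi+B.hi = [-4.8+4.9, -2.7+8.5, 32.5+4.7] = [0.100,5.800,37.200]
diag = √(7.3²+10.9²+24.5²) = √772.35 = 27.791


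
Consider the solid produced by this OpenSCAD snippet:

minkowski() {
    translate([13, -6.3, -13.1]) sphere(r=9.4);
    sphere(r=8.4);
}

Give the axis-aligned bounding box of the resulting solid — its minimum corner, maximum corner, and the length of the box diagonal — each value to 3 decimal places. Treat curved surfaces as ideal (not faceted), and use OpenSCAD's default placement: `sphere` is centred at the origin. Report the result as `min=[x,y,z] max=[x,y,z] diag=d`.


min=[-4.800,-24.100,-30.900] max=[30.800,11.500,4.700] diag=61.661

A = translate([13, -6.3, -13.1]) sphere(r=9.4) → bbox [3.6,-15.7,-22.5] .. [22.4,3.1,-3.7]
B = sphere(r=8.4) → bbox [-8.4,-8.4,-8.4] .. [8.4,8.4,8.4]
lo = A.lo+B.lo = [3.6-8.4, -15.7-8.4, -22.5-8.4] = [-4.800,-24.100,-30.900]
hi = A.hi+B.hi = [22.4+8.4, 3.1+8.4, -3.7+8.4] = [30.800,11.500,4.700]
diag = √(35.6²+35.6²+35.6²) = √3802.08 = 61.661


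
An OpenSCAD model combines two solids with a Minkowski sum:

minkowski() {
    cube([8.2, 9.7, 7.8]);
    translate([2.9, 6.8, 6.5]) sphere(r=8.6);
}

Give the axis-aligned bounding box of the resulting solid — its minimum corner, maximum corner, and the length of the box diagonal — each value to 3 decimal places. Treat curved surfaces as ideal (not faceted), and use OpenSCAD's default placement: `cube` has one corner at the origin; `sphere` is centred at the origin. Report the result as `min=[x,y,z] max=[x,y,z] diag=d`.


min=[-5.700,-1.800,-2.100] max=[19.700,25.100,22.900] diag=44.652

A = translate([2.9, 6.8, 6.5]) sphere(r=8.6) → bbox [-5.7,-1.8,-2.1] .. [11.5,15.4,15.1]
B = cube([8.2, 9.7, 7.8]) → bbox [0,0,0] .. [8.2,9.7,7.8]
lo = A.lo+B.lo = [-5.7+0, -1.8+0, -2.1+0] = [-5.700,-1.800,-2.100]
hi = A.hi+B.hi = [11.5+8.2, 15.4+9.7, 15.1+7.8] = [19.700,25.100,22.900]
diag = √(25.4²+26.9²+25²) = √1993.77 = 44.652


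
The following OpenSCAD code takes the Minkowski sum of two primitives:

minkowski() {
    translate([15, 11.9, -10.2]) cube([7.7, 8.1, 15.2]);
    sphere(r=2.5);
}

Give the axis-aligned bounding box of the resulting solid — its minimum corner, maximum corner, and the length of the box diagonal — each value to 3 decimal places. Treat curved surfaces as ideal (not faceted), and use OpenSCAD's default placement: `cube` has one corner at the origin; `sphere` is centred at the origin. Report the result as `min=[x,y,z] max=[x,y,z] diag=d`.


min=[12.500,9.400,-12.700] max=[25.200,22.500,7.500] diag=27.220

A = translate([15, 11.9, -10.2]) cube([7.7, 8.1, 15.2]) → bbox [15,11.9,-10.2] .. [22.7,20,5]
B = sphere(r=2.5) → bbox [-2.5,-2.5,-2.5] .. [2.5,2.5,2.5]
lo = A.lo+B.lo = [15-2.5, 11.9-2.5, -10.2-2.5] = [12.500,9.400,-12.700]
hi = A.hi+B.hi = [22.7+2.5, 20+2.5, 5+2.5] = [25.200,22.500,7.500]
diag = √(12.7²+13.1²+20.2²) = √740.94 = 27.220


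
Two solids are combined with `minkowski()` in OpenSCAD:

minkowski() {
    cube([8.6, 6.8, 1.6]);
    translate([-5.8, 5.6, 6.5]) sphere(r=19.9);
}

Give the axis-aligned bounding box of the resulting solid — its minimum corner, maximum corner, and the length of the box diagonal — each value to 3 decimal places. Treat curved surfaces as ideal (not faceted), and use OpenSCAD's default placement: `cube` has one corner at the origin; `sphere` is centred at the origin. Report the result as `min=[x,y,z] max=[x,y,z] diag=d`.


min=[-25.700,-14.300,-13.400] max=[22.700,32.300,28.000] diag=78.918

A = translate([-5.8, 5.6, 6.5]) sphere(r=19.9) → bbox [-25.7,-14.3,-13.4] .. [14.1,25.5,26.4]
B = cube([8.6, 6.8, 1.6]) → bbox [0,0,0] .. [8.6,6.8,1.6]
lo = A.lo+B.lo = [-25.7+0, -14.3+0, -13.4+0] = [-25.700,-14.300,-13.400]
hi = A.hi+B.hi = [14.1+8.6, 25.5+6.8, 26.4+1.6] = [22.700,32.300,28.000]
diag = √(48.4²+46.6²+41.4²) = √6228.08 = 78.918


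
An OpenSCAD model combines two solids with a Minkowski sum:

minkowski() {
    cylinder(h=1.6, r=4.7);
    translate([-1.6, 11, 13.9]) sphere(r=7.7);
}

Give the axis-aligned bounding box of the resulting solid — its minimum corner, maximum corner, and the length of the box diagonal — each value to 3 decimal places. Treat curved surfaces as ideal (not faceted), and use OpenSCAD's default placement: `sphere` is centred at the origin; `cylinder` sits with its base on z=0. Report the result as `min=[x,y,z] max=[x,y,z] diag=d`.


A = translate([-1.6, 11, 13.9]) sphere(r=7.7) → bbox [-9.3,3.3,6.2] .. [6.1,18.7,21.6]
B = cylinder(h=1.6, r=4.7) → bbox [-4.7,-4.7,0] .. [4.7,4.7,1.6]
lo = A.lo+B.lo = [-9.3-4.7, 3.3-4.7, 6.2+0] = [-14.000,-1.400,6.200]
hi = A.hi+B.hi = [6.1+4.7, 18.7+4.7, 21.6+1.6] = [10.800,23.400,23.200]
diag = √(24.8²+24.8²+17²) = √1519.08 = 38.975

min=[-14.000,-1.400,6.200] max=[10.800,23.400,23.200] diag=38.975


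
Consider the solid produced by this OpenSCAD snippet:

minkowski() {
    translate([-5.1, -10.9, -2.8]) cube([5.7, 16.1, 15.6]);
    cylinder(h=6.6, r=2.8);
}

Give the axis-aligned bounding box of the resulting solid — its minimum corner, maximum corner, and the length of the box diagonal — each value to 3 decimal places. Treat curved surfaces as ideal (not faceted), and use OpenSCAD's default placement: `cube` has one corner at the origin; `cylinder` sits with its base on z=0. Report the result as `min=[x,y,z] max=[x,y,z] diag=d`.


min=[-7.900,-13.700,-2.800] max=[3.400,8.000,19.400] diag=33.037

A = translate([-5.1, -10.9, -2.8]) cube([5.7, 16.1, 15.6]) → bbox [-5.1,-10.9,-2.8] .. [0.6,5.2,12.8]
B = cylinder(h=6.6, r=2.8) → bbox [-2.8,-2.8,0] .. [2.8,2.8,6.6]
lo = A.lo+B.lo = [-5.1-2.8, -10.9-2.8, -2.8+0] = [-7.900,-13.700,-2.800]
hi = A.hi+B.hi = [0.6+2.8, 5.2+2.8, 12.8+6.6] = [3.400,8.000,19.400]
diag = √(11.3²+21.7²+22.2²) = √1091.42 = 33.037


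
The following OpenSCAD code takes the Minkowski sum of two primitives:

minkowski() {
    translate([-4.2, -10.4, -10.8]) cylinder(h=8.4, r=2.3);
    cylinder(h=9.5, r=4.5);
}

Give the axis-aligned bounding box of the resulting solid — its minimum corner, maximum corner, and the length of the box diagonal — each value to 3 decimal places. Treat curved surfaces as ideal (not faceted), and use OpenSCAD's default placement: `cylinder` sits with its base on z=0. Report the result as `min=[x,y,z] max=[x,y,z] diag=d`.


min=[-11.000,-17.200,-10.800] max=[2.600,-3.600,7.100] diag=26.274

A = translate([-4.2, -10.4, -10.8]) cylinder(h=8.4, r=2.3) → bbox [-6.5,-12.7,-10.8] .. [-1.9,-8.1,-2.4]
B = cylinder(h=9.5, r=4.5) → bbox [-4.5,-4.5,0] .. [4.5,4.5,9.5]
lo = A.lo+B.lo = [-6.5-4.5, -12.7-4.5, -10.8+0] = [-11.000,-17.200,-10.800]
hi = A.hi+B.hi = [-1.9+4.5, -8.1+4.5, -2.4+9.5] = [2.600,-3.600,7.100]
diag = √(13.6²+13.6²+17.9²) = √690.33 = 26.274


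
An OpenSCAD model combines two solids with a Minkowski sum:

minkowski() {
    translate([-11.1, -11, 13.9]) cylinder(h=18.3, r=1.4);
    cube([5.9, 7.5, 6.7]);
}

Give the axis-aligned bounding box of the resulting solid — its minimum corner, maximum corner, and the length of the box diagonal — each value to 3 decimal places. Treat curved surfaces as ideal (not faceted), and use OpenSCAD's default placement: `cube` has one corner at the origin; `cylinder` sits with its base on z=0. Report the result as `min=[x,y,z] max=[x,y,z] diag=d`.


min=[-12.500,-12.400,13.900] max=[-3.800,-2.100,38.900] diag=28.404

A = translate([-11.1, -11, 13.9]) cylinder(h=18.3, r=1.4) → bbox [-12.5,-12.4,13.9] .. [-9.7,-9.6,32.2]
B = cube([5.9, 7.5, 6.7]) → bbox [0,0,0] .. [5.9,7.5,6.7]
lo = A.lo+B.lo = [-12.5+0, -12.4+0, 13.9+0] = [-12.500,-12.400,13.900]
hi = A.hi+B.hi = [-9.7+5.9, -9.6+7.5, 32.2+6.7] = [-3.800,-2.100,38.900]
diag = √(8.7²+10.3²+25²) = √806.78 = 28.404


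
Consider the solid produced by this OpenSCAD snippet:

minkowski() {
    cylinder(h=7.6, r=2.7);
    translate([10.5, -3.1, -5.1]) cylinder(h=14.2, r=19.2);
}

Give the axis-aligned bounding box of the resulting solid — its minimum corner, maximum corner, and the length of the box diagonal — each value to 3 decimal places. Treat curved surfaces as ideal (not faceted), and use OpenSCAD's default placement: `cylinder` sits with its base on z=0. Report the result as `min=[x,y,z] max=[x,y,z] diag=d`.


A = translate([10.5, -3.1, -5.1]) cylinder(h=14.2, r=19.2) → bbox [-8.7,-22.3,-5.1] .. [29.7,16.1,9.1]
B = cylinder(h=7.6, r=2.7) → bbox [-2.7,-2.7,0] .. [2.7,2.7,7.6]
lo = A.lo+B.lo = [-8.7-2.7, -22.3-2.7, -5.1+0] = [-11.400,-25.000,-5.100]
hi = A.hi+B.hi = [29.7+2.7, 16.1+2.7, 9.1+7.6] = [32.400,18.800,16.700]
diag = √(43.8²+43.8²+21.8²) = √4312.12 = 65.667

min=[-11.400,-25.000,-5.100] max=[32.400,18.800,16.700] diag=65.667


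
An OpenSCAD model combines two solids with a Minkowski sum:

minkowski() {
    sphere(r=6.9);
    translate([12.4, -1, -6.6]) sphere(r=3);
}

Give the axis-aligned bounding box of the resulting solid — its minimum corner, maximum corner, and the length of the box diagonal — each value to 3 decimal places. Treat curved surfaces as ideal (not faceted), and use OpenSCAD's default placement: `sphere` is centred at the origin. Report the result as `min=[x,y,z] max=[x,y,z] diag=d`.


A = translate([12.4, -1, -6.6]) sphere(r=3) → bbox [9.4,-4,-9.6] .. [15.4,2,-3.6]
B = sphere(r=6.9) → bbox [-6.9,-6.9,-6.9] .. [6.9,6.9,6.9]
lo = A.lo+B.lo = [9.4-6.9, -4-6.9, -9.6-6.9] = [2.500,-10.900,-16.500]
hi = A.hi+B.hi = [15.4+6.9, 2+6.9, -3.6+6.9] = [22.300,8.900,3.300]
diag = √(19.8²+19.8²+19.8²) = √1176.12 = 34.295

min=[2.500,-10.900,-16.500] max=[22.300,8.900,3.300] diag=34.295


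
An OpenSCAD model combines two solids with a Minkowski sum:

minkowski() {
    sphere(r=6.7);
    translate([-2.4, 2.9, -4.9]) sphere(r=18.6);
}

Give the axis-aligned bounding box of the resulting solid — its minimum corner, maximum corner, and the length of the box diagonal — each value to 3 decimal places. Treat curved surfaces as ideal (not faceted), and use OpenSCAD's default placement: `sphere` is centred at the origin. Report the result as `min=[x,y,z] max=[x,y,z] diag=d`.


min=[-27.700,-22.400,-30.200] max=[22.900,28.200,20.400] diag=87.642

A = translate([-2.4, 2.9, -4.9]) sphere(r=18.6) → bbox [-21,-15.7,-23.5] .. [16.2,21.5,13.7]
B = sphere(r=6.7) → bbox [-6.7,-6.7,-6.7] .. [6.7,6.7,6.7]
lo = A.lo+B.lo = [-21-6.7, -15.7-6.7, -23.5-6.7] = [-27.700,-22.400,-30.200]
hi = A.hi+B.hi = [16.2+6.7, 21.5+6.7, 13.7+6.7] = [22.900,28.200,20.400]
diag = √(50.6²+50.6²+50.6²) = √7681.08 = 87.642


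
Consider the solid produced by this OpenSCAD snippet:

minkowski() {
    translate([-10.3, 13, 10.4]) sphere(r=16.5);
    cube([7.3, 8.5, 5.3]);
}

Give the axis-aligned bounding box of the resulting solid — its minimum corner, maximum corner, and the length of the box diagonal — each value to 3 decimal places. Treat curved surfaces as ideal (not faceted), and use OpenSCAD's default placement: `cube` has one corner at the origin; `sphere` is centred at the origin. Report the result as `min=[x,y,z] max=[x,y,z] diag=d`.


min=[-26.800,-3.500,-6.100] max=[13.500,38.000,32.200] diag=69.377

A = translate([-10.3, 13, 10.4]) sphere(r=16.5) → bbox [-26.8,-3.5,-6.1] .. [6.2,29.5,26.9]
B = cube([7.3, 8.5, 5.3]) → bbox [0,0,0] .. [7.3,8.5,5.3]
lo = A.lo+B.lo = [-26.8+0, -3.5+0, -6.1+0] = [-26.800,-3.500,-6.100]
hi = A.hi+B.hi = [6.2+7.3, 29.5+8.5, 26.9+5.3] = [13.500,38.000,32.200]
diag = √(40.3²+41.5²+38.3²) = √4813.23 = 69.377


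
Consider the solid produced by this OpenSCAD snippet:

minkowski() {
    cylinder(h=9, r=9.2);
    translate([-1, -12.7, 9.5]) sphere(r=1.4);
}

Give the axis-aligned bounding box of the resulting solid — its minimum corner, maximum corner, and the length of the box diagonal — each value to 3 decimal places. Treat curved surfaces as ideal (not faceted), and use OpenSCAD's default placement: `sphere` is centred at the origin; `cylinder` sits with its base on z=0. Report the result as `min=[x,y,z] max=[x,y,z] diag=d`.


min=[-11.600,-23.300,8.100] max=[9.600,-2.100,19.900] diag=32.220

A = translate([-1, -12.7, 9.5]) sphere(r=1.4) → bbox [-2.4,-14.1,8.1] .. [0.4,-11.3,10.9]
B = cylinder(h=9, r=9.2) → bbox [-9.2,-9.2,0] .. [9.2,9.2,9]
lo = A.lo+B.lo = [-2.4-9.2, -14.1-9.2, 8.1+0] = [-11.600,-23.300,8.100]
hi = A.hi+B.hi = [0.4+9.2, -11.3+9.2, 10.9+9] = [9.600,-2.100,19.900]
diag = √(21.2²+21.2²+11.8²) = √1038.12 = 32.220


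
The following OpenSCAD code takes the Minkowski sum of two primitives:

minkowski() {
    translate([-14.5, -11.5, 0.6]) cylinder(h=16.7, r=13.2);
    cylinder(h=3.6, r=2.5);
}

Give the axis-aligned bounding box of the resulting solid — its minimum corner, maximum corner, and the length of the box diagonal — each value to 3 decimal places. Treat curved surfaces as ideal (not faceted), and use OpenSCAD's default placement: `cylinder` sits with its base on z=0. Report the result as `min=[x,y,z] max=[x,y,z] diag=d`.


min=[-30.200,-27.200,0.600] max=[1.200,4.200,20.900] diag=48.826

A = translate([-14.5, -11.5, 0.6]) cylinder(h=16.7, r=13.2) → bbox [-27.7,-24.7,0.6] .. [-1.3,1.7,17.3]
B = cylinder(h=3.6, r=2.5) → bbox [-2.5,-2.5,0] .. [2.5,2.5,3.6]
lo = A.lo+B.lo = [-27.7-2.5, -24.7-2.5, 0.6+0] = [-30.200,-27.200,0.600]
hi = A.hi+B.hi = [-1.3+2.5, 1.7+2.5, 17.3+3.6] = [1.200,4.200,20.900]
diag = √(31.4²+31.4²+20.3²) = √2384.01 = 48.826


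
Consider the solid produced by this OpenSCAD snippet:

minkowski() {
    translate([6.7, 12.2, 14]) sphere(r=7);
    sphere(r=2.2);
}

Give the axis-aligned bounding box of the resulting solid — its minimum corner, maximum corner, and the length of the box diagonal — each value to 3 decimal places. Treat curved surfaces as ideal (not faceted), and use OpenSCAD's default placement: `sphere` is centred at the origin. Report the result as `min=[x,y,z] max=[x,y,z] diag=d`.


A = translate([6.7, 12.2, 14]) sphere(r=7) → bbox [-0.3,5.2,7] .. [13.7,19.2,21]
B = sphere(r=2.2) → bbox [-2.2,-2.2,-2.2] .. [2.2,2.2,2.2]
lo = A.lo+B.lo = [-0.3-2.2, 5.2-2.2, 7-2.2] = [-2.500,3.000,4.800]
hi = A.hi+B.hi = [13.7+2.2, 19.2+2.2, 21+2.2] = [15.900,21.400,23.200]
diag = √(18.4²+18.4²+18.4²) = √1015.68 = 31.870

min=[-2.500,3.000,4.800] max=[15.900,21.400,23.200] diag=31.870


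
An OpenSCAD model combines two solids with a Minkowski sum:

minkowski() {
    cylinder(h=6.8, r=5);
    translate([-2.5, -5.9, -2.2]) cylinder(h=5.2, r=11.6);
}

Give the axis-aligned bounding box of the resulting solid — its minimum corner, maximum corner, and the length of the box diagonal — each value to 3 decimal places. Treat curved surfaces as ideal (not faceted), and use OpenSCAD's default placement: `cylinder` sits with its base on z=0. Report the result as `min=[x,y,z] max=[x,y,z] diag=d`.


A = translate([-2.5, -5.9, -2.2]) cylinder(h=5.2, r=11.6) → bbox [-14.1,-17.5,-2.2] .. [9.1,5.7,3]
B = cylinder(h=6.8, r=5) → bbox [-5,-5,0] .. [5,5,6.8]
lo = A.lo+B.lo = [-14.1-5, -17.5-5, -2.2+0] = [-19.100,-22.500,-2.200]
hi = A.hi+B.hi = [9.1+5, 5.7+5, 3+6.8] = [14.100,10.700,9.800]
diag = √(33.2²+33.2²+12²) = √2348.48 = 48.461

min=[-19.100,-22.500,-2.200] max=[14.100,10.700,9.800] diag=48.461


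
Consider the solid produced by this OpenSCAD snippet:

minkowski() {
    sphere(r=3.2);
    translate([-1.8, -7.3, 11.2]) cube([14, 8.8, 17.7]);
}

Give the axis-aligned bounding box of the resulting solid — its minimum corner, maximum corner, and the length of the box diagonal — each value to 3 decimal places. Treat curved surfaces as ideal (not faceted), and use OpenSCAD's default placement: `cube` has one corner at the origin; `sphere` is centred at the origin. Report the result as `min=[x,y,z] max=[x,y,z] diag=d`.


A = translate([-1.8, -7.3, 11.2]) cube([14, 8.8, 17.7]) → bbox [-1.8,-7.3,11.2] .. [12.2,1.5,28.9]
B = sphere(r=3.2) → bbox [-3.2,-3.2,-3.2] .. [3.2,3.2,3.2]
lo = A.lo+B.lo = [-1.8-3.2, -7.3-3.2, 11.2-3.2] = [-5.000,-10.500,8.000]
hi = A.hi+B.hi = [12.2+3.2, 1.5+3.2, 28.9+3.2] = [15.400,4.700,32.100]
diag = √(20.4²+15.2²+24.1²) = √1228.01 = 35.043

min=[-5.000,-10.500,8.000] max=[15.400,4.700,32.100] diag=35.043


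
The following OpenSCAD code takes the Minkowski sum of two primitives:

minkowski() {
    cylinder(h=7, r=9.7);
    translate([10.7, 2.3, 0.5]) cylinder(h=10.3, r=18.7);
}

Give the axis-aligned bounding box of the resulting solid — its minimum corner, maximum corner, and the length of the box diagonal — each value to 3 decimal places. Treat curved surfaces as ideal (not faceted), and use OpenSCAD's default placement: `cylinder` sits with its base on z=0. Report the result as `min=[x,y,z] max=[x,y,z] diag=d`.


min=[-17.700,-26.100,0.500] max=[39.100,30.700,17.800] diag=82.169

A = translate([10.7, 2.3, 0.5]) cylinder(h=10.3, r=18.7) → bbox [-8,-16.4,0.5] .. [29.4,21,10.8]
B = cylinder(h=7, r=9.7) → bbox [-9.7,-9.7,0] .. [9.7,9.7,7]
lo = A.lo+B.lo = [-8-9.7, -16.4-9.7, 0.5+0] = [-17.700,-26.100,0.500]
hi = A.hi+B.hi = [29.4+9.7, 21+9.7, 10.8+7] = [39.100,30.700,17.800]
diag = √(56.8²+56.8²+17.3²) = √6751.77 = 82.169


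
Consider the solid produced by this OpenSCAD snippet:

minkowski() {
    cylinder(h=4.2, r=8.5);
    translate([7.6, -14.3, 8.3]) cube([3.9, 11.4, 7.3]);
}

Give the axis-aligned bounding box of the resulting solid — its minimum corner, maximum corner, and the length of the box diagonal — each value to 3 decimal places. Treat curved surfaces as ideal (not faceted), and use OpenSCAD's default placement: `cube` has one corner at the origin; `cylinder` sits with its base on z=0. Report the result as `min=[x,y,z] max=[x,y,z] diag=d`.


min=[-0.900,-22.800,8.300] max=[20.000,5.600,19.800] diag=37.089

A = translate([7.6, -14.3, 8.3]) cube([3.9, 11.4, 7.3]) → bbox [7.6,-14.3,8.3] .. [11.5,-2.9,15.6]
B = cylinder(h=4.2, r=8.5) → bbox [-8.5,-8.5,0] .. [8.5,8.5,4.2]
lo = A.lo+B.lo = [7.6-8.5, -14.3-8.5, 8.3+0] = [-0.900,-22.800,8.300]
hi = A.hi+B.hi = [11.5+8.5, -2.9+8.5, 15.6+4.2] = [20.000,5.600,19.800]
diag = √(20.9²+28.4²+11.5²) = √1375.62 = 37.089


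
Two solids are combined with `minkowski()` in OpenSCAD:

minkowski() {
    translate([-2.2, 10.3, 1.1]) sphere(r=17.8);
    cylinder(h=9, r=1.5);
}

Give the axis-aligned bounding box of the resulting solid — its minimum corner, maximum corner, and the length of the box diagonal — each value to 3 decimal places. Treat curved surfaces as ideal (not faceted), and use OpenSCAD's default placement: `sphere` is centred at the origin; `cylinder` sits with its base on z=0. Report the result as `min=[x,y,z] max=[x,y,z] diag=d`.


min=[-21.500,-9.000,-16.700] max=[17.100,29.600,27.900] diag=70.492

A = translate([-2.2, 10.3, 1.1]) sphere(r=17.8) → bbox [-20,-7.5,-16.7] .. [15.6,28.1,18.9]
B = cylinder(h=9, r=1.5) → bbox [-1.5,-1.5,0] .. [1.5,1.5,9]
lo = A.lo+B.lo = [-20-1.5, -7.5-1.5, -16.7+0] = [-21.500,-9.000,-16.700]
hi = A.hi+B.hi = [15.6+1.5, 28.1+1.5, 18.9+9] = [17.100,29.600,27.900]
diag = √(38.6²+38.6²+44.6²) = √4969.08 = 70.492


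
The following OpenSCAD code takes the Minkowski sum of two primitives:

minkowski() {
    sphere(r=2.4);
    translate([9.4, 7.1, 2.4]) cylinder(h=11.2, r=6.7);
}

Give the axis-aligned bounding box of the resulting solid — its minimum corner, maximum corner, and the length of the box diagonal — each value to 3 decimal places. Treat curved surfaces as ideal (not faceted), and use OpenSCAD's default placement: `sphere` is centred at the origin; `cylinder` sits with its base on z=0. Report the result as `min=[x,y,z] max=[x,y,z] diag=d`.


A = translate([9.4, 7.1, 2.4]) cylinder(h=11.2, r=6.7) → bbox [2.7,0.4,2.4] .. [16.1,13.8,13.6]
B = sphere(r=2.4) → bbox [-2.4,-2.4,-2.4] .. [2.4,2.4,2.4]
lo = A.lo+B.lo = [2.7-2.4, 0.4-2.4, 2.4-2.4] = [0.300,-2.000,0.000]
hi = A.hi+B.hi = [16.1+2.4, 13.8+2.4, 13.6+2.4] = [18.500,16.200,16.000]
diag = √(18.2²+18.2²+16²) = √918.48 = 30.306

min=[0.300,-2.000,0.000] max=[18.500,16.200,16.000] diag=30.306


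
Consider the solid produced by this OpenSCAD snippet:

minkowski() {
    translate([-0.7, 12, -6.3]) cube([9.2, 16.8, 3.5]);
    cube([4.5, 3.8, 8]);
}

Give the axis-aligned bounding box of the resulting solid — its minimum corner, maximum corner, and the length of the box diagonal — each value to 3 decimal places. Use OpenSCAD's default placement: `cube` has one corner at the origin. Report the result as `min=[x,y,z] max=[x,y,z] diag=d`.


A = translate([-0.7, 12, -6.3]) cube([9.2, 16.8, 3.5]) → bbox [-0.7,12,-6.3] .. [8.5,28.8,-2.8]
B = cube([4.5, 3.8, 8]) → bbox [0,0,0] .. [4.5,3.8,8]
lo = A.lo+B.lo = [-0.7+0, 12+0, -6.3+0] = [-0.700,12.000,-6.300]
hi = A.hi+B.hi = [8.5+4.5, 28.8+3.8, -2.8+8] = [13.000,32.600,5.200]
diag = √(13.7²+20.6²+11.5²) = √744.3 = 27.282

min=[-0.700,12.000,-6.300] max=[13.000,32.600,5.200] diag=27.282


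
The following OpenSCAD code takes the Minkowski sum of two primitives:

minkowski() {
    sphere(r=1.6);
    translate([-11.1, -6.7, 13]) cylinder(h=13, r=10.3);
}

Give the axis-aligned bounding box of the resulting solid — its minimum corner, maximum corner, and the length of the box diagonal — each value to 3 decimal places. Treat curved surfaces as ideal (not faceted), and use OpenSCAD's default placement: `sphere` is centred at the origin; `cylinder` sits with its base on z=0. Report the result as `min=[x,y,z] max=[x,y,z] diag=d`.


A = translate([-11.1, -6.7, 13]) cylinder(h=13, r=10.3) → bbox [-21.4,-17,13] .. [-0.8,3.6,26]
B = sphere(r=1.6) → bbox [-1.6,-1.6,-1.6] .. [1.6,1.6,1.6]
lo = A.lo+B.lo = [-21.4-1.6, -17-1.6, 13-1.6] = [-23.000,-18.600,11.400]
hi = A.hi+B.hi = [-0.8+1.6, 3.6+1.6, 26+1.6] = [0.800,5.200,27.600]
diag = √(23.8²+23.8²+16.2²) = √1395.32 = 37.354

min=[-23.000,-18.600,11.400] max=[0.800,5.200,27.600] diag=37.354


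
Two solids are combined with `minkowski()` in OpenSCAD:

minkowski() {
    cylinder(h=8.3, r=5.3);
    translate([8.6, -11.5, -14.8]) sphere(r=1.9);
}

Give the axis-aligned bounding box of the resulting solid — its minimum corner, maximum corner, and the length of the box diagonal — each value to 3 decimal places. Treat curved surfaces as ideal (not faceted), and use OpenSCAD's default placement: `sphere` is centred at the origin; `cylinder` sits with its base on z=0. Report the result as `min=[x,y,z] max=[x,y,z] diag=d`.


A = translate([8.6, -11.5, -14.8]) sphere(r=1.9) → bbox [6.7,-13.4,-16.7] .. [10.5,-9.6,-12.9]
B = cylinder(h=8.3, r=5.3) → bbox [-5.3,-5.3,0] .. [5.3,5.3,8.3]
lo = A.lo+B.lo = [6.7-5.3, -13.4-5.3, -16.7+0] = [1.400,-18.700,-16.700]
hi = A.hi+B.hi = [10.5+5.3, -9.6+5.3, -12.9+8.3] = [15.800,-4.300,-4.600]
diag = √(14.4²+14.4²+12.1²) = √561.13 = 23.688

min=[1.400,-18.700,-16.700] max=[15.800,-4.300,-4.600] diag=23.688


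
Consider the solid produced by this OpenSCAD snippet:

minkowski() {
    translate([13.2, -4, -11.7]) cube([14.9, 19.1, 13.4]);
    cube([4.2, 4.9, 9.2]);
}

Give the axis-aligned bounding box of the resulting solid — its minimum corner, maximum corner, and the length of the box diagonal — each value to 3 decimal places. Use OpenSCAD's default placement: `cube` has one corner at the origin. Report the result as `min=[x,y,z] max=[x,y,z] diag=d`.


A = translate([13.2, -4, -11.7]) cube([14.9, 19.1, 13.4]) → bbox [13.2,-4,-11.7] .. [28.1,15.1,1.7]
B = cube([4.2, 4.9, 9.2]) → bbox [0,0,0] .. [4.2,4.9,9.2]
lo = A.lo+B.lo = [13.2+0, -4+0, -11.7+0] = [13.200,-4.000,-11.700]
hi = A.hi+B.hi = [28.1+4.2, 15.1+4.9, 1.7+9.2] = [32.300,20.000,10.900]
diag = √(19.1²+24²+22.6²) = √1451.57 = 38.099

min=[13.200,-4.000,-11.700] max=[32.300,20.000,10.900] diag=38.099


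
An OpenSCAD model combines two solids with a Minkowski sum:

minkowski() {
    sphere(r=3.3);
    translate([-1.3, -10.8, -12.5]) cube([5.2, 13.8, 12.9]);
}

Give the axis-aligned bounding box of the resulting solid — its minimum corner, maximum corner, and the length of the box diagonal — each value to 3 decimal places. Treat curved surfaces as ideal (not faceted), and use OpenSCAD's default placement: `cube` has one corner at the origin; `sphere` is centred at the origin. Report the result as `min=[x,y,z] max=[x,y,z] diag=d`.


A = translate([-1.3, -10.8, -12.5]) cube([5.2, 13.8, 12.9]) → bbox [-1.3,-10.8,-12.5] .. [3.9,3,0.4]
B = sphere(r=3.3) → bbox [-3.3,-3.3,-3.3] .. [3.3,3.3,3.3]
lo = A.lo+B.lo = [-1.3-3.3, -10.8-3.3, -12.5-3.3] = [-4.600,-14.100,-15.800]
hi = A.hi+B.hi = [3.9+3.3, 3+3.3, 0.4+3.3] = [7.200,6.300,3.700]
diag = √(11.8²+20.4²+19.5²) = √935.65 = 30.588

min=[-4.600,-14.100,-15.800] max=[7.200,6.300,3.700] diag=30.588


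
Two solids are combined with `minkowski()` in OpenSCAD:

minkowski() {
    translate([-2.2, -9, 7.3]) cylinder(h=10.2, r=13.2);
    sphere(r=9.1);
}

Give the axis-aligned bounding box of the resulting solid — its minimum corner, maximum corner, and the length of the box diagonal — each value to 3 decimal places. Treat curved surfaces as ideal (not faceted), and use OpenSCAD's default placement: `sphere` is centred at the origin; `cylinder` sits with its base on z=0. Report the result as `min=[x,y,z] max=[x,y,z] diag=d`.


min=[-24.500,-31.300,-1.800] max=[20.100,13.300,26.600] diag=69.173

A = translate([-2.2, -9, 7.3]) cylinder(h=10.2, r=13.2) → bbox [-15.4,-22.2,7.3] .. [11,4.2,17.5]
B = sphere(r=9.1) → bbox [-9.1,-9.1,-9.1] .. [9.1,9.1,9.1]
lo = A.lo+B.lo = [-15.4-9.1, -22.2-9.1, 7.3-9.1] = [-24.500,-31.300,-1.800]
hi = A.hi+B.hi = [11+9.1, 4.2+9.1, 17.5+9.1] = [20.100,13.300,26.600]
diag = √(44.6²+44.6²+28.4²) = √4784.88 = 69.173


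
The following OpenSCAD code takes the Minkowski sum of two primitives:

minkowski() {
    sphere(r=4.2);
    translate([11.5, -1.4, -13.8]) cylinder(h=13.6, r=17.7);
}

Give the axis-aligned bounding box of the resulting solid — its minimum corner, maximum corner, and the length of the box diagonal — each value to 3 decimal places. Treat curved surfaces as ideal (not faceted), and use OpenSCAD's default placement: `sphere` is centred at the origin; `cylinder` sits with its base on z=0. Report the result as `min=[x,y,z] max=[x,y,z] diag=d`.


min=[-10.400,-23.300,-18.000] max=[33.400,20.500,4.000] diag=65.733

A = translate([11.5, -1.4, -13.8]) cylinder(h=13.6, r=17.7) → bbox [-6.2,-19.1,-13.8] .. [29.2,16.3,-0.2]
B = sphere(r=4.2) → bbox [-4.2,-4.2,-4.2] .. [4.2,4.2,4.2]
lo = A.lo+B.lo = [-6.2-4.2, -19.1-4.2, -13.8-4.2] = [-10.400,-23.300,-18.000]
hi = A.hi+B.hi = [29.2+4.2, 16.3+4.2, -0.2+4.2] = [33.400,20.500,4.000]
diag = √(43.8²+43.8²+22²) = √4320.88 = 65.733


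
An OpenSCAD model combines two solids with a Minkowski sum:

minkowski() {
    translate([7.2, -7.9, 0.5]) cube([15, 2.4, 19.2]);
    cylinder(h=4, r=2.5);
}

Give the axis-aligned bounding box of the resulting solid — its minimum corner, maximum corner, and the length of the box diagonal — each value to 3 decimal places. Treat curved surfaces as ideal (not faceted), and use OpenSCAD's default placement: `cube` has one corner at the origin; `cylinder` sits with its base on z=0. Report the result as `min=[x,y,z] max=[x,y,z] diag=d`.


A = translate([7.2, -7.9, 0.5]) cube([15, 2.4, 19.2]) → bbox [7.2,-7.9,0.5] .. [22.2,-5.5,19.7]
B = cylinder(h=4, r=2.5) → bbox [-2.5,-2.5,0] .. [2.5,2.5,4]
lo = A.lo+B.lo = [7.2-2.5, -7.9-2.5, 0.5+0] = [4.700,-10.400,0.500]
hi = A.hi+B.hi = [22.2+2.5, -5.5+2.5, 19.7+4] = [24.700,-3.000,23.700]
diag = √(20²+7.4²+23.2²) = √993 = 31.512

min=[4.700,-10.400,0.500] max=[24.700,-3.000,23.700] diag=31.512


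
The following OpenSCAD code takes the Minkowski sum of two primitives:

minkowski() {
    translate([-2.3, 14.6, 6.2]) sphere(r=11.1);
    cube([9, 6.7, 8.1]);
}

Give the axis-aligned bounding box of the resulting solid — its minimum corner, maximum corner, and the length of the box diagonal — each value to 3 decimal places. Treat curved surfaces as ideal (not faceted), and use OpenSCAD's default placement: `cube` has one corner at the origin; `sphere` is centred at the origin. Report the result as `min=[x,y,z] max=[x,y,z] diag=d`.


min=[-13.400,3.500,-4.900] max=[17.800,32.400,25.400] diag=52.218

A = translate([-2.3, 14.6, 6.2]) sphere(r=11.1) → bbox [-13.4,3.5,-4.9] .. [8.8,25.7,17.3]
B = cube([9, 6.7, 8.1]) → bbox [0,0,0] .. [9,6.7,8.1]
lo = A.lo+B.lo = [-13.4+0, 3.5+0, -4.9+0] = [-13.400,3.500,-4.900]
hi = A.hi+B.hi = [8.8+9, 25.7+6.7, 17.3+8.1] = [17.800,32.400,25.400]
diag = √(31.2²+28.9²+30.3²) = √2726.74 = 52.218


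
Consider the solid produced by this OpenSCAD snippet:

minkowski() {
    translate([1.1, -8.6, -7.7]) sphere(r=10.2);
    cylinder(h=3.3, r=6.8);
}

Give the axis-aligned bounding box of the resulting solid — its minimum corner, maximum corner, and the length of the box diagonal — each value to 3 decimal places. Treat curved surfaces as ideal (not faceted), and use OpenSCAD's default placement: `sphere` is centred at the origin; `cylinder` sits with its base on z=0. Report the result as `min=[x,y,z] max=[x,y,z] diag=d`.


min=[-15.900,-25.600,-17.900] max=[18.100,8.400,5.800] diag=53.607

A = translate([1.1, -8.6, -7.7]) sphere(r=10.2) → bbox [-9.1,-18.8,-17.9] .. [11.3,1.6,2.5]
B = cylinder(h=3.3, r=6.8) → bbox [-6.8,-6.8,0] .. [6.8,6.8,3.3]
lo = A.lo+B.lo = [-9.1-6.8, -18.8-6.8, -17.9+0] = [-15.900,-25.600,-17.900]
hi = A.hi+B.hi = [11.3+6.8, 1.6+6.8, 2.5+3.3] = [18.100,8.400,5.800]
diag = √(34²+34²+23.7²) = √2873.69 = 53.607


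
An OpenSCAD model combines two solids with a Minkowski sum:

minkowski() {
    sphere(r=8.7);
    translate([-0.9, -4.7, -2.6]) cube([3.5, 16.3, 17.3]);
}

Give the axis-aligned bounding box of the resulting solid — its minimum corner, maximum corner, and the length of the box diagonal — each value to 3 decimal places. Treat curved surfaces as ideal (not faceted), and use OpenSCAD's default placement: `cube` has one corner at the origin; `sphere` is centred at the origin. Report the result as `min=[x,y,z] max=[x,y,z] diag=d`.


A = translate([-0.9, -4.7, -2.6]) cube([3.5, 16.3, 17.3]) → bbox [-0.9,-4.7,-2.6] .. [2.6,11.6,14.7]
B = sphere(r=8.7) → bbox [-8.7,-8.7,-8.7] .. [8.7,8.7,8.7]
lo = A.lo+B.lo = [-0.9-8.7, -4.7-8.7, -2.6-8.7] = [-9.600,-13.400,-11.300]
hi = A.hi+B.hi = [2.6+8.7, 11.6+8.7, 14.7+8.7] = [11.300,20.300,23.400]
diag = √(20.9²+33.7²+34.7²) = √2776.59 = 52.693

min=[-9.600,-13.400,-11.300] max=[11.300,20.300,23.400] diag=52.693


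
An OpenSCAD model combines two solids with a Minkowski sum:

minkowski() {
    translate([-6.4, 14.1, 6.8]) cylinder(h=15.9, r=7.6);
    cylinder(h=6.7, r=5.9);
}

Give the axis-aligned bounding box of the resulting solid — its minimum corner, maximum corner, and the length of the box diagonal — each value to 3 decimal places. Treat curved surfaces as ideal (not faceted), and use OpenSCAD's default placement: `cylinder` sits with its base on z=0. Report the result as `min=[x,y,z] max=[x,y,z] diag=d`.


A = translate([-6.4, 14.1, 6.8]) cylinder(h=15.9, r=7.6) → bbox [-14,6.5,6.8] .. [1.2,21.7,22.7]
B = cylinder(h=6.7, r=5.9) → bbox [-5.9,-5.9,0] .. [5.9,5.9,6.7]
lo = A.lo+B.lo = [-14-5.9, 6.5-5.9, 6.8+0] = [-19.900,0.600,6.800]
hi = A.hi+B.hi = [1.2+5.9, 21.7+5.9, 22.7+6.7] = [7.100,27.600,29.400]
diag = √(27²+27²+22.6²) = √1968.76 = 44.371

min=[-19.900,0.600,6.800] max=[7.100,27.600,29.400] diag=44.371


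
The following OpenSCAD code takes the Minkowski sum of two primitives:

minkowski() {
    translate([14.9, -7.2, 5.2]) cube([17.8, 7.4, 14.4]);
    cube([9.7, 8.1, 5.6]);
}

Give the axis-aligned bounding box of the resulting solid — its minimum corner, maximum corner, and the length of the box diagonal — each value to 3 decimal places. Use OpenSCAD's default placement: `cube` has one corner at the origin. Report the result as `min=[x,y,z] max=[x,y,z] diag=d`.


A = translate([14.9, -7.2, 5.2]) cube([17.8, 7.4, 14.4]) → bbox [14.9,-7.2,5.2] .. [32.7,0.2,19.6]
B = cube([9.7, 8.1, 5.6]) → bbox [0,0,0] .. [9.7,8.1,5.6]
lo = A.lo+B.lo = [14.9+0, -7.2+0, 5.2+0] = [14.900,-7.200,5.200]
hi = A.hi+B.hi = [32.7+9.7, 0.2+8.1, 19.6+5.6] = [42.400,8.300,25.200]
diag = √(27.5²+15.5²+20²) = √1396.5 = 37.370

min=[14.900,-7.200,5.200] max=[42.400,8.300,25.200] diag=37.370
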